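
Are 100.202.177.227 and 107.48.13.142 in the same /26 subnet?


Mask: 255.255.255.192
100.202.177.227 AND mask = 100.202.177.192
107.48.13.142 AND mask = 107.48.13.128
No, different subnets (100.202.177.192 vs 107.48.13.128)


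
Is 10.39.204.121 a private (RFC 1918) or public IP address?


RFC 1918 private ranges:
  10.0.0.0/8 (10.0.0.0 - 10.255.255.255)
  172.16.0.0/12 (172.16.0.0 - 172.31.255.255)
  192.168.0.0/16 (192.168.0.0 - 192.168.255.255)
Private (in 10.0.0.0/8)


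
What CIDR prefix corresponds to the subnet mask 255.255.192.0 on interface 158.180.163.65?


Binary: 11111111.11111111.11000000.00000000
Count leading 1s
Prefix: /18


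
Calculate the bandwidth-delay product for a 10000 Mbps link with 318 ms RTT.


BDP = bandwidth * RTT
= 10000 Mbps * 318 ms
= 10000 * 1e6 * 318 / 1000 bits
= 3180000000 bits
= 397500000 bytes
= 388183.5938 KB
BDP = 3180000000 bits (397500000 bytes)


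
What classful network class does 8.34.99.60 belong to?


First octet: 8
Binary: 00001000
0xxxxxxx -> Class A (1-126)
Class A, default mask 255.0.0.0 (/8)


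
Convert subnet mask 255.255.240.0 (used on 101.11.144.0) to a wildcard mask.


Subnet mask: 255.255.240.0
Wildcard = 255.255.255.255 - subnet mask
255 - 255 = 0
255 - 255 = 0
255 - 240 = 15
255 - 0 = 255
Wildcard: 0.0.15.255


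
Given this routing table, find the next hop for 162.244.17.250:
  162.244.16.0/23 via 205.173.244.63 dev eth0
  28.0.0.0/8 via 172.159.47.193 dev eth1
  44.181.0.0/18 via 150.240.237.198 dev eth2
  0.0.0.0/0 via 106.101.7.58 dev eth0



Longest prefix match for 162.244.17.250:
  /23 162.244.16.0: MATCH
  /8 28.0.0.0: no
  /18 44.181.0.0: no
  /0 0.0.0.0: MATCH
Selected: next-hop 205.173.244.63 via eth0 (matched /23)


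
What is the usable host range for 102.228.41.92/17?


Network: 102.228.0.0
Broadcast: 102.228.127.255
First usable = network + 1
Last usable = broadcast - 1
Range: 102.228.0.1 to 102.228.127.254


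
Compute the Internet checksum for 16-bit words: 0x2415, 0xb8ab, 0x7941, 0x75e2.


Sum all words (with carry folding):
+ 0x2415 = 0x2415
+ 0xb8ab = 0xdcc0
+ 0x7941 = 0x5602
+ 0x75e2 = 0xcbe4
One's complement: ~0xcbe4
Checksum = 0x341b


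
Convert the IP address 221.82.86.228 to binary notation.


221 = 11011101
82 = 01010010
86 = 01010110
228 = 11100100
Binary: 11011101.01010010.01010110.11100100


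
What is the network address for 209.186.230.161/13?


IP:   11010001.10111010.11100110.10100001
Mask: 11111111.11111000.00000000.00000000
AND operation:
Net:  11010001.10111000.00000000.00000000
Network: 209.184.0.0/13


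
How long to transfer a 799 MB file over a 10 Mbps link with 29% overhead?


Effective throughput = 10 * (1 - 29/100) = 7.1 Mbps
File size in Mb = 799 * 8 = 6392 Mb
Time = 6392 / 7.1
Time = 900.2817 seconds


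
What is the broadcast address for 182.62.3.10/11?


Network: 182.32.0.0/11
Host bits = 21
Set all host bits to 1:
Broadcast: 182.63.255.255


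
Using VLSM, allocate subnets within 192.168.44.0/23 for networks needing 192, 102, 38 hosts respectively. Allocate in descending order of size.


192 hosts -> /24 (254 usable): 192.168.44.0/24
102 hosts -> /25 (126 usable): 192.168.45.0/25
38 hosts -> /26 (62 usable): 192.168.45.128/26
Allocation: 192.168.44.0/24 (192 hosts, 254 usable); 192.168.45.0/25 (102 hosts, 126 usable); 192.168.45.128/26 (38 hosts, 62 usable)


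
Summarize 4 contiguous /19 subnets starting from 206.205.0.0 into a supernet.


Original prefix: /19
Number of subnets: 4 = 2^2
New prefix = 19 - 2 = 17
Supernet: 206.205.0.0/17


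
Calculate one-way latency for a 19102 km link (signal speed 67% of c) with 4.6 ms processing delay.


Speed = 0.67 * 3e5 km/s = 201000 km/s
Propagation delay = 19102 / 201000 = 0.095 s = 95.0348 ms
Processing delay = 4.6 ms
Total one-way latency = 99.6348 ms


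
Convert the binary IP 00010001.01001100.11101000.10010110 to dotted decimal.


00010001 = 17
01001100 = 76
11101000 = 232
10010110 = 150
IP: 17.76.232.150


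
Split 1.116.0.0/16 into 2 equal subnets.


New prefix = 16 + 1 = 17
Each subnet has 32768 addresses
  1.116.0.0/17
  1.116.128.0/17
Subnets: 1.116.0.0/17, 1.116.128.0/17


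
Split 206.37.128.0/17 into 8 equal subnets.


New prefix = 17 + 3 = 20
Each subnet has 4096 addresses
  206.37.128.0/20
  206.37.144.0/20
  206.37.160.0/20
  206.37.176.0/20
  206.37.192.0/20
  206.37.208.0/20
  206.37.224.0/20
  206.37.240.0/20
Subnets: 206.37.128.0/20, 206.37.144.0/20, 206.37.160.0/20, 206.37.176.0/20, 206.37.192.0/20, 206.37.208.0/20, 206.37.224.0/20, 206.37.240.0/20


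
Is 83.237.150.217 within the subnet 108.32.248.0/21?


Subnet network: 108.32.248.0
Test IP AND mask: 83.237.144.0
No, 83.237.150.217 is not in 108.32.248.0/21


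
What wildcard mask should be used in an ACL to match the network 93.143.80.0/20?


Subnet mask: 255.255.240.0
Wildcard = 255.255.255.255 - subnet mask
255 - 255 = 0
255 - 255 = 0
255 - 240 = 15
255 - 0 = 255
Wildcard: 0.0.15.255


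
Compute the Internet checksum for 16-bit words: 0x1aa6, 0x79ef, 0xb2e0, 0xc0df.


Sum all words (with carry folding):
+ 0x1aa6 = 0x1aa6
+ 0x79ef = 0x9495
+ 0xb2e0 = 0x4776
+ 0xc0df = 0x0856
One's complement: ~0x0856
Checksum = 0xf7a9


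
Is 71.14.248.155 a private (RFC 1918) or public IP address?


RFC 1918 private ranges:
  10.0.0.0/8 (10.0.0.0 - 10.255.255.255)
  172.16.0.0/12 (172.16.0.0 - 172.31.255.255)
  192.168.0.0/16 (192.168.0.0 - 192.168.255.255)
Public (not in any RFC 1918 range)


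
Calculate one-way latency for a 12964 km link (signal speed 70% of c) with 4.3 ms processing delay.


Speed = 0.7 * 3e5 km/s = 210000 km/s
Propagation delay = 12964 / 210000 = 0.0617 s = 61.7333 ms
Processing delay = 4.3 ms
Total one-way latency = 66.0333 ms


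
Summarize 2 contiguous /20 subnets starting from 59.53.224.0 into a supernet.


Original prefix: /20
Number of subnets: 2 = 2^1
New prefix = 20 - 1 = 19
Supernet: 59.53.224.0/19


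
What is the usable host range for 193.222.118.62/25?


Network: 193.222.118.0
Broadcast: 193.222.118.127
First usable = network + 1
Last usable = broadcast - 1
Range: 193.222.118.1 to 193.222.118.126


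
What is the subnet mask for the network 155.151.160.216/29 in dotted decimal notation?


/29 means 29 network bits, 3 host bits
Binary: 11111111111111111111111111111000
Mask: 255.255.255.248


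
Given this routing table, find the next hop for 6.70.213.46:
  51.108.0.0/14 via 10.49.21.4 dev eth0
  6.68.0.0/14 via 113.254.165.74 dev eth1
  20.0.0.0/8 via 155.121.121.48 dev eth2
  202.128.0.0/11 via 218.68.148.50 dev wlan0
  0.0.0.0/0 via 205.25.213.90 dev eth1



Longest prefix match for 6.70.213.46:
  /14 51.108.0.0: no
  /14 6.68.0.0: MATCH
  /8 20.0.0.0: no
  /11 202.128.0.0: no
  /0 0.0.0.0: MATCH
Selected: next-hop 113.254.165.74 via eth1 (matched /14)


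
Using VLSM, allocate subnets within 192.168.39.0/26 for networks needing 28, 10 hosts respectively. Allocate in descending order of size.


28 hosts -> /27 (30 usable): 192.168.39.0/27
10 hosts -> /28 (14 usable): 192.168.39.32/28
Allocation: 192.168.39.0/27 (28 hosts, 30 usable); 192.168.39.32/28 (10 hosts, 14 usable)


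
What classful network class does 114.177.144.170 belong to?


First octet: 114
Binary: 01110010
0xxxxxxx -> Class A (1-126)
Class A, default mask 255.0.0.0 (/8)


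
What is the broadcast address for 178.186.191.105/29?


Network: 178.186.191.104/29
Host bits = 3
Set all host bits to 1:
Broadcast: 178.186.191.111


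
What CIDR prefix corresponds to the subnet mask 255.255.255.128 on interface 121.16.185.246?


Binary: 11111111.11111111.11111111.10000000
Count leading 1s
Prefix: /25


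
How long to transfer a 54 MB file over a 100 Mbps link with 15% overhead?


Effective throughput = 100 * (1 - 15/100) = 85 Mbps
File size in Mb = 54 * 8 = 432 Mb
Time = 432 / 85
Time = 5.0824 seconds


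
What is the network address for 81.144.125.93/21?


IP:   01010001.10010000.01111101.01011101
Mask: 11111111.11111111.11111000.00000000
AND operation:
Net:  01010001.10010000.01111000.00000000
Network: 81.144.120.0/21


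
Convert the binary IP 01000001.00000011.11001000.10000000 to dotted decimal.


01000001 = 65
00000011 = 3
11001000 = 200
10000000 = 128
IP: 65.3.200.128


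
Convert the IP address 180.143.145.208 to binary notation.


180 = 10110100
143 = 10001111
145 = 10010001
208 = 11010000
Binary: 10110100.10001111.10010001.11010000


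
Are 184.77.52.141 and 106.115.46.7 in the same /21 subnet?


Mask: 255.255.248.0
184.77.52.141 AND mask = 184.77.48.0
106.115.46.7 AND mask = 106.115.40.0
No, different subnets (184.77.48.0 vs 106.115.40.0)


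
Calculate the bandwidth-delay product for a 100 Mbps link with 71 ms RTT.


BDP = bandwidth * RTT
= 100 Mbps * 71 ms
= 100 * 1e6 * 71 / 1000 bits
= 7100000 bits
= 887500 bytes
= 866.6992 KB
BDP = 7100000 bits (887500 bytes)


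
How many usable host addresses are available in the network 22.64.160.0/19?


Host bits = 32 - 19 = 13
Total addresses = 2^13 = 8192
Usable = total - 2 (network and broadcast)
Usable hosts: 8190


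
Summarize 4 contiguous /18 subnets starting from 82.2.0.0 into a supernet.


Original prefix: /18
Number of subnets: 4 = 2^2
New prefix = 18 - 2 = 16
Supernet: 82.2.0.0/16


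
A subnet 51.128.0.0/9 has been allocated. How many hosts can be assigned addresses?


Host bits = 32 - 9 = 23
Total addresses = 2^23 = 8388608
Usable = total - 2 (network and broadcast)
Usable hosts: 8388606


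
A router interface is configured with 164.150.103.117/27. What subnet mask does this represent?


/27 means 27 network bits, 5 host bits
Binary: 11111111111111111111111111100000
Mask: 255.255.255.224


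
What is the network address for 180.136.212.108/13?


IP:   10110100.10001000.11010100.01101100
Mask: 11111111.11111000.00000000.00000000
AND operation:
Net:  10110100.10001000.00000000.00000000
Network: 180.136.0.0/13


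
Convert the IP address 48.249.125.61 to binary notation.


48 = 00110000
249 = 11111001
125 = 01111101
61 = 00111101
Binary: 00110000.11111001.01111101.00111101


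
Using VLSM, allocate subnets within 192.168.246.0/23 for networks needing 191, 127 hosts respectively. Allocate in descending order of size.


191 hosts -> /24 (254 usable): 192.168.246.0/24
127 hosts -> /24 (254 usable): 192.168.247.0/24
Allocation: 192.168.246.0/24 (191 hosts, 254 usable); 192.168.247.0/24 (127 hosts, 254 usable)


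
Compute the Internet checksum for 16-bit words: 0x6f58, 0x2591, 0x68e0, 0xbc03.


Sum all words (with carry folding):
+ 0x6f58 = 0x6f58
+ 0x2591 = 0x94e9
+ 0x68e0 = 0xfdc9
+ 0xbc03 = 0xb9cd
One's complement: ~0xb9cd
Checksum = 0x4632


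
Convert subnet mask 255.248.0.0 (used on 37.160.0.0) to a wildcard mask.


Subnet mask: 255.248.0.0
Wildcard = 255.255.255.255 - subnet mask
255 - 255 = 0
255 - 248 = 7
255 - 0 = 255
255 - 0 = 255
Wildcard: 0.7.255.255


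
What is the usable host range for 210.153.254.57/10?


Network: 210.128.0.0
Broadcast: 210.191.255.255
First usable = network + 1
Last usable = broadcast - 1
Range: 210.128.0.1 to 210.191.255.254


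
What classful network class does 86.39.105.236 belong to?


First octet: 86
Binary: 01010110
0xxxxxxx -> Class A (1-126)
Class A, default mask 255.0.0.0 (/8)


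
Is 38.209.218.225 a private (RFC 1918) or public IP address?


RFC 1918 private ranges:
  10.0.0.0/8 (10.0.0.0 - 10.255.255.255)
  172.16.0.0/12 (172.16.0.0 - 172.31.255.255)
  192.168.0.0/16 (192.168.0.0 - 192.168.255.255)
Public (not in any RFC 1918 range)


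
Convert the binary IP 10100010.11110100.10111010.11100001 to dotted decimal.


10100010 = 162
11110100 = 244
10111010 = 186
11100001 = 225
IP: 162.244.186.225


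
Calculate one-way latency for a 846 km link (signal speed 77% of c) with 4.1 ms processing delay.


Speed = 0.77 * 3e5 km/s = 231000 km/s
Propagation delay = 846 / 231000 = 0.0037 s = 3.6623 ms
Processing delay = 4.1 ms
Total one-way latency = 7.7623 ms


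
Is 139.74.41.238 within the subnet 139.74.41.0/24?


Subnet network: 139.74.41.0
Test IP AND mask: 139.74.41.0
Yes, 139.74.41.238 is in 139.74.41.0/24


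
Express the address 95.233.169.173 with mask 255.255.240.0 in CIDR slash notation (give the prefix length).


Binary: 11111111.11111111.11110000.00000000
Count leading 1s
Prefix: /20


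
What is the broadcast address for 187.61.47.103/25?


Network: 187.61.47.0/25
Host bits = 7
Set all host bits to 1:
Broadcast: 187.61.47.127


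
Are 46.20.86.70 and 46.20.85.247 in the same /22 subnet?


Mask: 255.255.252.0
46.20.86.70 AND mask = 46.20.84.0
46.20.85.247 AND mask = 46.20.84.0
Yes, same subnet (46.20.84.0)


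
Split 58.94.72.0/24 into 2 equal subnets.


New prefix = 24 + 1 = 25
Each subnet has 128 addresses
  58.94.72.0/25
  58.94.72.128/25
Subnets: 58.94.72.0/25, 58.94.72.128/25


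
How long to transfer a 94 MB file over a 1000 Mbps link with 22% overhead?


Effective throughput = 1000 * (1 - 22/100) = 780 Mbps
File size in Mb = 94 * 8 = 752 Mb
Time = 752 / 780
Time = 0.9641 seconds


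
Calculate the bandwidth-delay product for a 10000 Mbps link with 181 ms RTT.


BDP = bandwidth * RTT
= 10000 Mbps * 181 ms
= 10000 * 1e6 * 181 / 1000 bits
= 1810000000 bits
= 226250000 bytes
= 220947.2656 KB
BDP = 1810000000 bits (226250000 bytes)


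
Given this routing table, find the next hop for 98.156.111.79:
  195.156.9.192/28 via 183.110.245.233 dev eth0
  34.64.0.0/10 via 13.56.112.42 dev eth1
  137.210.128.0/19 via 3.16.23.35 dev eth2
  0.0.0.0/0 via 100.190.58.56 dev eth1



Longest prefix match for 98.156.111.79:
  /28 195.156.9.192: no
  /10 34.64.0.0: no
  /19 137.210.128.0: no
  /0 0.0.0.0: MATCH
Selected: next-hop 100.190.58.56 via eth1 (matched /0)


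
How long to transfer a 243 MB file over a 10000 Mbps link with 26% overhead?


Effective throughput = 10000 * (1 - 26/100) = 7400 Mbps
File size in Mb = 243 * 8 = 1944 Mb
Time = 1944 / 7400
Time = 0.2627 seconds


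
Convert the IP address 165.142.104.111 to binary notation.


165 = 10100101
142 = 10001110
104 = 01101000
111 = 01101111
Binary: 10100101.10001110.01101000.01101111


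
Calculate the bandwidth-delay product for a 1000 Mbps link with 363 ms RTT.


BDP = bandwidth * RTT
= 1000 Mbps * 363 ms
= 1000 * 1e6 * 363 / 1000 bits
= 363000000 bits
= 45375000 bytes
= 44311.5234 KB
BDP = 363000000 bits (45375000 bytes)


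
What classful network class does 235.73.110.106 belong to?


First octet: 235
Binary: 11101011
1110xxxx -> Class D (224-239)
Class D (multicast), default mask N/A


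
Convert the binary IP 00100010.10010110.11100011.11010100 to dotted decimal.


00100010 = 34
10010110 = 150
11100011 = 227
11010100 = 212
IP: 34.150.227.212


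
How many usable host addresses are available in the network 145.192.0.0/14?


Host bits = 32 - 14 = 18
Total addresses = 2^18 = 262144
Usable = total - 2 (network and broadcast)
Usable hosts: 262142


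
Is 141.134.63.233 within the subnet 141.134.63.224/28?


Subnet network: 141.134.63.224
Test IP AND mask: 141.134.63.224
Yes, 141.134.63.233 is in 141.134.63.224/28


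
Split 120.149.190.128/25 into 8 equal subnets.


New prefix = 25 + 3 = 28
Each subnet has 16 addresses
  120.149.190.128/28
  120.149.190.144/28
  120.149.190.160/28
  120.149.190.176/28
  120.149.190.192/28
  120.149.190.208/28
  120.149.190.224/28
  120.149.190.240/28
Subnets: 120.149.190.128/28, 120.149.190.144/28, 120.149.190.160/28, 120.149.190.176/28, 120.149.190.192/28, 120.149.190.208/28, 120.149.190.224/28, 120.149.190.240/28


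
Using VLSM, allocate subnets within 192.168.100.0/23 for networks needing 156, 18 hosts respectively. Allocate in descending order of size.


156 hosts -> /24 (254 usable): 192.168.100.0/24
18 hosts -> /27 (30 usable): 192.168.101.0/27
Allocation: 192.168.100.0/24 (156 hosts, 254 usable); 192.168.101.0/27 (18 hosts, 30 usable)


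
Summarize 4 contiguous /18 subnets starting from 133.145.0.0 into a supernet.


Original prefix: /18
Number of subnets: 4 = 2^2
New prefix = 18 - 2 = 16
Supernet: 133.145.0.0/16


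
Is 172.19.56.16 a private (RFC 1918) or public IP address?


RFC 1918 private ranges:
  10.0.0.0/8 (10.0.0.0 - 10.255.255.255)
  172.16.0.0/12 (172.16.0.0 - 172.31.255.255)
  192.168.0.0/16 (192.168.0.0 - 192.168.255.255)
Private (in 172.16.0.0/12)


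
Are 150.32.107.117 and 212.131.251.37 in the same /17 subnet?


Mask: 255.255.128.0
150.32.107.117 AND mask = 150.32.0.0
212.131.251.37 AND mask = 212.131.128.0
No, different subnets (150.32.0.0 vs 212.131.128.0)


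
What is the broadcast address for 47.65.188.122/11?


Network: 47.64.0.0/11
Host bits = 21
Set all host bits to 1:
Broadcast: 47.95.255.255


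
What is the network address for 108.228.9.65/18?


IP:   01101100.11100100.00001001.01000001
Mask: 11111111.11111111.11000000.00000000
AND operation:
Net:  01101100.11100100.00000000.00000000
Network: 108.228.0.0/18


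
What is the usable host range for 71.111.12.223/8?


Network: 71.0.0.0
Broadcast: 71.255.255.255
First usable = network + 1
Last usable = broadcast - 1
Range: 71.0.0.1 to 71.255.255.254


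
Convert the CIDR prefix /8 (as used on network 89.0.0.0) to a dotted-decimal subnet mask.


/8 means 8 network bits, 24 host bits
Binary: 11111111000000000000000000000000
Mask: 255.0.0.0


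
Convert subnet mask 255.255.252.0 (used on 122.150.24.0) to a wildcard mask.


Subnet mask: 255.255.252.0
Wildcard = 255.255.255.255 - subnet mask
255 - 255 = 0
255 - 255 = 0
255 - 252 = 3
255 - 0 = 255
Wildcard: 0.0.3.255


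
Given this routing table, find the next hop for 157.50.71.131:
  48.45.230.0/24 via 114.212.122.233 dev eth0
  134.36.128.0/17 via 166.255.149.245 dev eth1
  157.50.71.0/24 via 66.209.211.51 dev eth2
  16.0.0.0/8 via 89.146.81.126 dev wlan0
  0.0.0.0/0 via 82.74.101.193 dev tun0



Longest prefix match for 157.50.71.131:
  /24 48.45.230.0: no
  /17 134.36.128.0: no
  /24 157.50.71.0: MATCH
  /8 16.0.0.0: no
  /0 0.0.0.0: MATCH
Selected: next-hop 66.209.211.51 via eth2 (matched /24)


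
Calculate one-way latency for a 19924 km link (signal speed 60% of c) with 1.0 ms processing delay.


Speed = 0.6 * 3e5 km/s = 180000 km/s
Propagation delay = 19924 / 180000 = 0.1107 s = 110.6889 ms
Processing delay = 1.0 ms
Total one-way latency = 111.6889 ms


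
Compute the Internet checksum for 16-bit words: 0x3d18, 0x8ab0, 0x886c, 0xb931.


Sum all words (with carry folding):
+ 0x3d18 = 0x3d18
+ 0x8ab0 = 0xc7c8
+ 0x886c = 0x5035
+ 0xb931 = 0x0967
One's complement: ~0x0967
Checksum = 0xf698


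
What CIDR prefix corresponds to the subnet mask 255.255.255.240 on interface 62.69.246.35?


Binary: 11111111.11111111.11111111.11110000
Count leading 1s
Prefix: /28


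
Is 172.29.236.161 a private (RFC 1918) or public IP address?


RFC 1918 private ranges:
  10.0.0.0/8 (10.0.0.0 - 10.255.255.255)
  172.16.0.0/12 (172.16.0.0 - 172.31.255.255)
  192.168.0.0/16 (192.168.0.0 - 192.168.255.255)
Private (in 172.16.0.0/12)


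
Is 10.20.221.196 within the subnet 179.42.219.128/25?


Subnet network: 179.42.219.128
Test IP AND mask: 10.20.221.128
No, 10.20.221.196 is not in 179.42.219.128/25


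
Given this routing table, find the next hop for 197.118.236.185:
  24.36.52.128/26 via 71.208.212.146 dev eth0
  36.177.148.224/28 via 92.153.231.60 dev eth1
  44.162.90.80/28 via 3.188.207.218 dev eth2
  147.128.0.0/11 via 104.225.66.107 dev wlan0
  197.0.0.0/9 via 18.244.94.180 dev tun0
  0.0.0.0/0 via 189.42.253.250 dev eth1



Longest prefix match for 197.118.236.185:
  /26 24.36.52.128: no
  /28 36.177.148.224: no
  /28 44.162.90.80: no
  /11 147.128.0.0: no
  /9 197.0.0.0: MATCH
  /0 0.0.0.0: MATCH
Selected: next-hop 18.244.94.180 via tun0 (matched /9)


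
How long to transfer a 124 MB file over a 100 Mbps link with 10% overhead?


Effective throughput = 100 * (1 - 10/100) = 90 Mbps
File size in Mb = 124 * 8 = 992 Mb
Time = 992 / 90
Time = 11.0222 seconds


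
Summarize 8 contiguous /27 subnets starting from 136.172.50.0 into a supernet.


Original prefix: /27
Number of subnets: 8 = 2^3
New prefix = 27 - 3 = 24
Supernet: 136.172.50.0/24


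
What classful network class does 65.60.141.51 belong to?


First octet: 65
Binary: 01000001
0xxxxxxx -> Class A (1-126)
Class A, default mask 255.0.0.0 (/8)


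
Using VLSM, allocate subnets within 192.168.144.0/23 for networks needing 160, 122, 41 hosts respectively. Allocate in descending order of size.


160 hosts -> /24 (254 usable): 192.168.144.0/24
122 hosts -> /25 (126 usable): 192.168.145.0/25
41 hosts -> /26 (62 usable): 192.168.145.128/26
Allocation: 192.168.144.0/24 (160 hosts, 254 usable); 192.168.145.0/25 (122 hosts, 126 usable); 192.168.145.128/26 (41 hosts, 62 usable)


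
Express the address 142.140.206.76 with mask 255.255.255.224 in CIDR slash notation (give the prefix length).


Binary: 11111111.11111111.11111111.11100000
Count leading 1s
Prefix: /27


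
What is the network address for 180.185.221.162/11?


IP:   10110100.10111001.11011101.10100010
Mask: 11111111.11100000.00000000.00000000
AND operation:
Net:  10110100.10100000.00000000.00000000
Network: 180.160.0.0/11


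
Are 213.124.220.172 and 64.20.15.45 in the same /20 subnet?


Mask: 255.255.240.0
213.124.220.172 AND mask = 213.124.208.0
64.20.15.45 AND mask = 64.20.0.0
No, different subnets (213.124.208.0 vs 64.20.0.0)


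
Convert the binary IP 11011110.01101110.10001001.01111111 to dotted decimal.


11011110 = 222
01101110 = 110
10001001 = 137
01111111 = 127
IP: 222.110.137.127


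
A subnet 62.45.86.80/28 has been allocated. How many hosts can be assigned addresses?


Host bits = 32 - 28 = 4
Total addresses = 2^4 = 16
Usable = total - 2 (network and broadcast)
Usable hosts: 14


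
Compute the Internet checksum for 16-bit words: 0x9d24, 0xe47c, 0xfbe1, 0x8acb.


Sum all words (with carry folding):
+ 0x9d24 = 0x9d24
+ 0xe47c = 0x81a1
+ 0xfbe1 = 0x7d83
+ 0x8acb = 0x084f
One's complement: ~0x084f
Checksum = 0xf7b0


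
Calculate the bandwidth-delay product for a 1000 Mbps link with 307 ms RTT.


BDP = bandwidth * RTT
= 1000 Mbps * 307 ms
= 1000 * 1e6 * 307 / 1000 bits
= 307000000 bits
= 38375000 bytes
= 37475.5859 KB
BDP = 307000000 bits (38375000 bytes)


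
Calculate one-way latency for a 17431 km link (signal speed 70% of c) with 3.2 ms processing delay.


Speed = 0.7 * 3e5 km/s = 210000 km/s
Propagation delay = 17431 / 210000 = 0.083 s = 83.0048 ms
Processing delay = 3.2 ms
Total one-way latency = 86.2048 ms


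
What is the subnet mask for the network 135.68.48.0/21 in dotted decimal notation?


/21 means 21 network bits, 11 host bits
Binary: 11111111111111111111100000000000
Mask: 255.255.248.0


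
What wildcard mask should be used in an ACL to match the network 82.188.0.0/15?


Subnet mask: 255.254.0.0
Wildcard = 255.255.255.255 - subnet mask
255 - 255 = 0
255 - 254 = 1
255 - 0 = 255
255 - 0 = 255
Wildcard: 0.1.255.255


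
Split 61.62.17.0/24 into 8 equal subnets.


New prefix = 24 + 3 = 27
Each subnet has 32 addresses
  61.62.17.0/27
  61.62.17.32/27
  61.62.17.64/27
  61.62.17.96/27
  61.62.17.128/27
  61.62.17.160/27
  61.62.17.192/27
  61.62.17.224/27
Subnets: 61.62.17.0/27, 61.62.17.32/27, 61.62.17.64/27, 61.62.17.96/27, 61.62.17.128/27, 61.62.17.160/27, 61.62.17.192/27, 61.62.17.224/27


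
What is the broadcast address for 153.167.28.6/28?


Network: 153.167.28.0/28
Host bits = 4
Set all host bits to 1:
Broadcast: 153.167.28.15


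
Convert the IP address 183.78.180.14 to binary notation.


183 = 10110111
78 = 01001110
180 = 10110100
14 = 00001110
Binary: 10110111.01001110.10110100.00001110


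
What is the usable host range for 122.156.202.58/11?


Network: 122.128.0.0
Broadcast: 122.159.255.255
First usable = network + 1
Last usable = broadcast - 1
Range: 122.128.0.1 to 122.159.255.254


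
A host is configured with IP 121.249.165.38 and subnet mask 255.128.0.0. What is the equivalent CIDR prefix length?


Binary: 11111111.10000000.00000000.00000000
Count leading 1s
Prefix: /9


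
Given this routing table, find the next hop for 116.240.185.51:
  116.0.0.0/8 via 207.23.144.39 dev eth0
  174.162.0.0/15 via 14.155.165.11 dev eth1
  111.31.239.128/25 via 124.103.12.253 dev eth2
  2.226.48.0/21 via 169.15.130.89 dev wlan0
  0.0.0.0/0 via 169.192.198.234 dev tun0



Longest prefix match for 116.240.185.51:
  /8 116.0.0.0: MATCH
  /15 174.162.0.0: no
  /25 111.31.239.128: no
  /21 2.226.48.0: no
  /0 0.0.0.0: MATCH
Selected: next-hop 207.23.144.39 via eth0 (matched /8)


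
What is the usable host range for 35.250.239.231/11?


Network: 35.224.0.0
Broadcast: 35.255.255.255
First usable = network + 1
Last usable = broadcast - 1
Range: 35.224.0.1 to 35.255.255.254


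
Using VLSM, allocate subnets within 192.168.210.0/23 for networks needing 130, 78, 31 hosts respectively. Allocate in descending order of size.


130 hosts -> /24 (254 usable): 192.168.210.0/24
78 hosts -> /25 (126 usable): 192.168.211.0/25
31 hosts -> /26 (62 usable): 192.168.211.128/26
Allocation: 192.168.210.0/24 (130 hosts, 254 usable); 192.168.211.0/25 (78 hosts, 126 usable); 192.168.211.128/26 (31 hosts, 62 usable)


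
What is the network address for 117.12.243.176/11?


IP:   01110101.00001100.11110011.10110000
Mask: 11111111.11100000.00000000.00000000
AND operation:
Net:  01110101.00000000.00000000.00000000
Network: 117.0.0.0/11


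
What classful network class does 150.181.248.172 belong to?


First octet: 150
Binary: 10010110
10xxxxxx -> Class B (128-191)
Class B, default mask 255.255.0.0 (/16)


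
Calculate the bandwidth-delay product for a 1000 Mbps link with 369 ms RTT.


BDP = bandwidth * RTT
= 1000 Mbps * 369 ms
= 1000 * 1e6 * 369 / 1000 bits
= 369000000 bits
= 46125000 bytes
= 45043.9453 KB
BDP = 369000000 bits (46125000 bytes)


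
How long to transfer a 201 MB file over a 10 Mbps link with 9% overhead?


Effective throughput = 10 * (1 - 9/100) = 9.1 Mbps
File size in Mb = 201 * 8 = 1608 Mb
Time = 1608 / 9.1
Time = 176.7033 seconds


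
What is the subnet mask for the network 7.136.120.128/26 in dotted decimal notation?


/26 means 26 network bits, 6 host bits
Binary: 11111111111111111111111111000000
Mask: 255.255.255.192


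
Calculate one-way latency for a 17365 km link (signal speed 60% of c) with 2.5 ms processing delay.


Speed = 0.6 * 3e5 km/s = 180000 km/s
Propagation delay = 17365 / 180000 = 0.0965 s = 96.4722 ms
Processing delay = 2.5 ms
Total one-way latency = 98.9722 ms


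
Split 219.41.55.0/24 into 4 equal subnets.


New prefix = 24 + 2 = 26
Each subnet has 64 addresses
  219.41.55.0/26
  219.41.55.64/26
  219.41.55.128/26
  219.41.55.192/26
Subnets: 219.41.55.0/26, 219.41.55.64/26, 219.41.55.128/26, 219.41.55.192/26


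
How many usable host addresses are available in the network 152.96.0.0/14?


Host bits = 32 - 14 = 18
Total addresses = 2^18 = 262144
Usable = total - 2 (network and broadcast)
Usable hosts: 262142


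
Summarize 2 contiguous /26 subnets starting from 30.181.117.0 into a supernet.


Original prefix: /26
Number of subnets: 2 = 2^1
New prefix = 26 - 1 = 25
Supernet: 30.181.117.0/25


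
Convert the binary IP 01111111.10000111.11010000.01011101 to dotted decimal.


01111111 = 127
10000111 = 135
11010000 = 208
01011101 = 93
IP: 127.135.208.93


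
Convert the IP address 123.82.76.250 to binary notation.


123 = 01111011
82 = 01010010
76 = 01001100
250 = 11111010
Binary: 01111011.01010010.01001100.11111010


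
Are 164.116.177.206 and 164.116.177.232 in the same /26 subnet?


Mask: 255.255.255.192
164.116.177.206 AND mask = 164.116.177.192
164.116.177.232 AND mask = 164.116.177.192
Yes, same subnet (164.116.177.192)


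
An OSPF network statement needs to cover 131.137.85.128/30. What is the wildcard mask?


Subnet mask: 255.255.255.252
Wildcard = 255.255.255.255 - subnet mask
255 - 255 = 0
255 - 255 = 0
255 - 255 = 0
255 - 252 = 3
Wildcard: 0.0.0.3


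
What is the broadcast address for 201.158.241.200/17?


Network: 201.158.128.0/17
Host bits = 15
Set all host bits to 1:
Broadcast: 201.158.255.255


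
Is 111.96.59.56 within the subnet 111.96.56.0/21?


Subnet network: 111.96.56.0
Test IP AND mask: 111.96.56.0
Yes, 111.96.59.56 is in 111.96.56.0/21


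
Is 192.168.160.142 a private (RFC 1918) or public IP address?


RFC 1918 private ranges:
  10.0.0.0/8 (10.0.0.0 - 10.255.255.255)
  172.16.0.0/12 (172.16.0.0 - 172.31.255.255)
  192.168.0.0/16 (192.168.0.0 - 192.168.255.255)
Private (in 192.168.0.0/16)


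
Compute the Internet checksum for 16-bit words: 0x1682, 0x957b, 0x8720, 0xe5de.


Sum all words (with carry folding):
+ 0x1682 = 0x1682
+ 0x957b = 0xabfd
+ 0x8720 = 0x331e
+ 0xe5de = 0x18fd
One's complement: ~0x18fd
Checksum = 0xe702


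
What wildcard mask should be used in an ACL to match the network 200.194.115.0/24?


Subnet mask: 255.255.255.0
Wildcard = 255.255.255.255 - subnet mask
255 - 255 = 0
255 - 255 = 0
255 - 255 = 0
255 - 0 = 255
Wildcard: 0.0.0.255


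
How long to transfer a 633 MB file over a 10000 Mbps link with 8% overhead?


Effective throughput = 10000 * (1 - 8/100) = 9200 Mbps
File size in Mb = 633 * 8 = 5064 Mb
Time = 5064 / 9200
Time = 0.5504 seconds


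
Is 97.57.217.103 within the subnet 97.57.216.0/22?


Subnet network: 97.57.216.0
Test IP AND mask: 97.57.216.0
Yes, 97.57.217.103 is in 97.57.216.0/22


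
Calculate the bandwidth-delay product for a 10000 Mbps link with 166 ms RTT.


BDP = bandwidth * RTT
= 10000 Mbps * 166 ms
= 10000 * 1e6 * 166 / 1000 bits
= 1660000000 bits
= 207500000 bytes
= 202636.7188 KB
BDP = 1660000000 bits (207500000 bytes)


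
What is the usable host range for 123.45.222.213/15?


Network: 123.44.0.0
Broadcast: 123.45.255.255
First usable = network + 1
Last usable = broadcast - 1
Range: 123.44.0.1 to 123.45.255.254


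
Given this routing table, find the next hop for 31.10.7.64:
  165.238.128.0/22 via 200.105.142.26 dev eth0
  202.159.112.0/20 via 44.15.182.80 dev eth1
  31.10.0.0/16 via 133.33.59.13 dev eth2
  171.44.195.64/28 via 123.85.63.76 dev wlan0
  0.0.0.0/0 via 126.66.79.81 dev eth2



Longest prefix match for 31.10.7.64:
  /22 165.238.128.0: no
  /20 202.159.112.0: no
  /16 31.10.0.0: MATCH
  /28 171.44.195.64: no
  /0 0.0.0.0: MATCH
Selected: next-hop 133.33.59.13 via eth2 (matched /16)


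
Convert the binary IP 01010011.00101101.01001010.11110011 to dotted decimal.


01010011 = 83
00101101 = 45
01001010 = 74
11110011 = 243
IP: 83.45.74.243


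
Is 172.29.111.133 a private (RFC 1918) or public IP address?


RFC 1918 private ranges:
  10.0.0.0/8 (10.0.0.0 - 10.255.255.255)
  172.16.0.0/12 (172.16.0.0 - 172.31.255.255)
  192.168.0.0/16 (192.168.0.0 - 192.168.255.255)
Private (in 172.16.0.0/12)


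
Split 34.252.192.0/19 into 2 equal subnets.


New prefix = 19 + 1 = 20
Each subnet has 4096 addresses
  34.252.192.0/20
  34.252.208.0/20
Subnets: 34.252.192.0/20, 34.252.208.0/20


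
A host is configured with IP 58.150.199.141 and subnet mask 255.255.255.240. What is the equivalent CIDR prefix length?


Binary: 11111111.11111111.11111111.11110000
Count leading 1s
Prefix: /28


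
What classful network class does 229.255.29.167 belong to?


First octet: 229
Binary: 11100101
1110xxxx -> Class D (224-239)
Class D (multicast), default mask N/A


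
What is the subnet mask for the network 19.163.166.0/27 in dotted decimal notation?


/27 means 27 network bits, 5 host bits
Binary: 11111111111111111111111111100000
Mask: 255.255.255.224


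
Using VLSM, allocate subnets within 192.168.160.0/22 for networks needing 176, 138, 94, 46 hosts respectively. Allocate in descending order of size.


176 hosts -> /24 (254 usable): 192.168.160.0/24
138 hosts -> /24 (254 usable): 192.168.161.0/24
94 hosts -> /25 (126 usable): 192.168.162.0/25
46 hosts -> /26 (62 usable): 192.168.162.128/26
Allocation: 192.168.160.0/24 (176 hosts, 254 usable); 192.168.161.0/24 (138 hosts, 254 usable); 192.168.162.0/25 (94 hosts, 126 usable); 192.168.162.128/26 (46 hosts, 62 usable)


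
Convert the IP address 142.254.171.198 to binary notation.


142 = 10001110
254 = 11111110
171 = 10101011
198 = 11000110
Binary: 10001110.11111110.10101011.11000110


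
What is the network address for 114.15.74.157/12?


IP:   01110010.00001111.01001010.10011101
Mask: 11111111.11110000.00000000.00000000
AND operation:
Net:  01110010.00000000.00000000.00000000
Network: 114.0.0.0/12


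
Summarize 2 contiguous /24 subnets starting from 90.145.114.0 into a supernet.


Original prefix: /24
Number of subnets: 2 = 2^1
New prefix = 24 - 1 = 23
Supernet: 90.145.114.0/23


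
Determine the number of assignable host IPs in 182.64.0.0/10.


Host bits = 32 - 10 = 22
Total addresses = 2^22 = 4194304
Usable = total - 2 (network and broadcast)
Usable hosts: 4194302


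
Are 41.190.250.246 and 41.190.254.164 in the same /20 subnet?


Mask: 255.255.240.0
41.190.250.246 AND mask = 41.190.240.0
41.190.254.164 AND mask = 41.190.240.0
Yes, same subnet (41.190.240.0)


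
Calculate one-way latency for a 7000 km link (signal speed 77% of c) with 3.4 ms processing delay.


Speed = 0.77 * 3e5 km/s = 231000 km/s
Propagation delay = 7000 / 231000 = 0.0303 s = 30.303 ms
Processing delay = 3.4 ms
Total one-way latency = 33.703 ms


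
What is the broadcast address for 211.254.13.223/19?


Network: 211.254.0.0/19
Host bits = 13
Set all host bits to 1:
Broadcast: 211.254.31.255


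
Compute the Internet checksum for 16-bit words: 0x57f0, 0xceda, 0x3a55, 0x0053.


Sum all words (with carry folding):
+ 0x57f0 = 0x57f0
+ 0xceda = 0x26cb
+ 0x3a55 = 0x6120
+ 0x0053 = 0x6173
One's complement: ~0x6173
Checksum = 0x9e8c


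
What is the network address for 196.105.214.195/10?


IP:   11000100.01101001.11010110.11000011
Mask: 11111111.11000000.00000000.00000000
AND operation:
Net:  11000100.01000000.00000000.00000000
Network: 196.64.0.0/10


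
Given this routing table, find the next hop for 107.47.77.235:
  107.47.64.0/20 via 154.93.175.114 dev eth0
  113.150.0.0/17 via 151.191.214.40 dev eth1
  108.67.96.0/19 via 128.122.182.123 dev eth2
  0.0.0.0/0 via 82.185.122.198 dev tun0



Longest prefix match for 107.47.77.235:
  /20 107.47.64.0: MATCH
  /17 113.150.0.0: no
  /19 108.67.96.0: no
  /0 0.0.0.0: MATCH
Selected: next-hop 154.93.175.114 via eth0 (matched /20)


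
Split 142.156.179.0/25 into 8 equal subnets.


New prefix = 25 + 3 = 28
Each subnet has 16 addresses
  142.156.179.0/28
  142.156.179.16/28
  142.156.179.32/28
  142.156.179.48/28
  142.156.179.64/28
  142.156.179.80/28
  142.156.179.96/28
  142.156.179.112/28
Subnets: 142.156.179.0/28, 142.156.179.16/28, 142.156.179.32/28, 142.156.179.48/28, 142.156.179.64/28, 142.156.179.80/28, 142.156.179.96/28, 142.156.179.112/28


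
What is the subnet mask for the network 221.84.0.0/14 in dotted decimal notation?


/14 means 14 network bits, 18 host bits
Binary: 11111111111111000000000000000000
Mask: 255.252.0.0


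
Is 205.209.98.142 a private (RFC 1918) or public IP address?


RFC 1918 private ranges:
  10.0.0.0/8 (10.0.0.0 - 10.255.255.255)
  172.16.0.0/12 (172.16.0.0 - 172.31.255.255)
  192.168.0.0/16 (192.168.0.0 - 192.168.255.255)
Public (not in any RFC 1918 range)


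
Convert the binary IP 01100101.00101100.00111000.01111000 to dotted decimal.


01100101 = 101
00101100 = 44
00111000 = 56
01111000 = 120
IP: 101.44.56.120


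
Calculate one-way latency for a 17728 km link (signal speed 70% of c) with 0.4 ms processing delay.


Speed = 0.7 * 3e5 km/s = 210000 km/s
Propagation delay = 17728 / 210000 = 0.0844 s = 84.419 ms
Processing delay = 0.4 ms
Total one-way latency = 84.819 ms


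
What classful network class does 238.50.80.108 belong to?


First octet: 238
Binary: 11101110
1110xxxx -> Class D (224-239)
Class D (multicast), default mask N/A


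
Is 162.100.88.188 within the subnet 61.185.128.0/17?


Subnet network: 61.185.128.0
Test IP AND mask: 162.100.0.0
No, 162.100.88.188 is not in 61.185.128.0/17


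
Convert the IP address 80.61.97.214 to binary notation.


80 = 01010000
61 = 00111101
97 = 01100001
214 = 11010110
Binary: 01010000.00111101.01100001.11010110


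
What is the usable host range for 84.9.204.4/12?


Network: 84.0.0.0
Broadcast: 84.15.255.255
First usable = network + 1
Last usable = broadcast - 1
Range: 84.0.0.1 to 84.15.255.254


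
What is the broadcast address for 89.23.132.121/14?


Network: 89.20.0.0/14
Host bits = 18
Set all host bits to 1:
Broadcast: 89.23.255.255


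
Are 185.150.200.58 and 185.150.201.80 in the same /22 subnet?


Mask: 255.255.252.0
185.150.200.58 AND mask = 185.150.200.0
185.150.201.80 AND mask = 185.150.200.0
Yes, same subnet (185.150.200.0)


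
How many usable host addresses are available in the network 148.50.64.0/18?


Host bits = 32 - 18 = 14
Total addresses = 2^14 = 16384
Usable = total - 2 (network and broadcast)
Usable hosts: 16382


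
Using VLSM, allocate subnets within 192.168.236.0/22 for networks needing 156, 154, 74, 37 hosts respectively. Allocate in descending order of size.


156 hosts -> /24 (254 usable): 192.168.236.0/24
154 hosts -> /24 (254 usable): 192.168.237.0/24
74 hosts -> /25 (126 usable): 192.168.238.0/25
37 hosts -> /26 (62 usable): 192.168.238.128/26
Allocation: 192.168.236.0/24 (156 hosts, 254 usable); 192.168.237.0/24 (154 hosts, 254 usable); 192.168.238.0/25 (74 hosts, 126 usable); 192.168.238.128/26 (37 hosts, 62 usable)


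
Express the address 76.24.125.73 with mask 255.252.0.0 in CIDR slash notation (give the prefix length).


Binary: 11111111.11111100.00000000.00000000
Count leading 1s
Prefix: /14


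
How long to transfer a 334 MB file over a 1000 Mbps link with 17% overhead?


Effective throughput = 1000 * (1 - 17/100) = 830 Mbps
File size in Mb = 334 * 8 = 2672 Mb
Time = 2672 / 830
Time = 3.2193 seconds


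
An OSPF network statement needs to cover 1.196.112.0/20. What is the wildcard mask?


Subnet mask: 255.255.240.0
Wildcard = 255.255.255.255 - subnet mask
255 - 255 = 0
255 - 255 = 0
255 - 240 = 15
255 - 0 = 255
Wildcard: 0.0.15.255


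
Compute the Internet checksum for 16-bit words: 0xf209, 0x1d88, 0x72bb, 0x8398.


Sum all words (with carry folding):
+ 0xf209 = 0xf209
+ 0x1d88 = 0x0f92
+ 0x72bb = 0x824d
+ 0x8398 = 0x05e6
One's complement: ~0x05e6
Checksum = 0xfa19


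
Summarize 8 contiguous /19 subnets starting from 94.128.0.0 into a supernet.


Original prefix: /19
Number of subnets: 8 = 2^3
New prefix = 19 - 3 = 16
Supernet: 94.128.0.0/16


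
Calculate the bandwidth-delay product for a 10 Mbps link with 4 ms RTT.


BDP = bandwidth * RTT
= 10 Mbps * 4 ms
= 10 * 1e6 * 4 / 1000 bits
= 40000 bits
= 5000 bytes
= 4.8828 KB
BDP = 40000 bits (5000 bytes)


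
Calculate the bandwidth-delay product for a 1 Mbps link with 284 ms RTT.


BDP = bandwidth * RTT
= 1 Mbps * 284 ms
= 1 * 1e6 * 284 / 1000 bits
= 284000 bits
= 35500 bytes
= 34.668 KB
BDP = 284000 bits (35500 bytes)


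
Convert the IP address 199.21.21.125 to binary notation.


199 = 11000111
21 = 00010101
21 = 00010101
125 = 01111101
Binary: 11000111.00010101.00010101.01111101


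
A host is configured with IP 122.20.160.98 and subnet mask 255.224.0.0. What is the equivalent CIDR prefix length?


Binary: 11111111.11100000.00000000.00000000
Count leading 1s
Prefix: /11


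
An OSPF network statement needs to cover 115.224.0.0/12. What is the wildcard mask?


Subnet mask: 255.240.0.0
Wildcard = 255.255.255.255 - subnet mask
255 - 255 = 0
255 - 240 = 15
255 - 0 = 255
255 - 0 = 255
Wildcard: 0.15.255.255
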